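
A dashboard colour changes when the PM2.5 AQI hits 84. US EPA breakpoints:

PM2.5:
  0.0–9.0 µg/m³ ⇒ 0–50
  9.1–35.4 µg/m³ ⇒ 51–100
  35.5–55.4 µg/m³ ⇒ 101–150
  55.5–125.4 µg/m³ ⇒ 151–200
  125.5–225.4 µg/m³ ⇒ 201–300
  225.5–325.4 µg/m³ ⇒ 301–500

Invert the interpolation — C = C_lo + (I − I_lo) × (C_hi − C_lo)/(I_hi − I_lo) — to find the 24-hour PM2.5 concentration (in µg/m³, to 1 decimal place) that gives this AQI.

26.8

AQI 84 lies in the 51–100 band, which corresponds to 9.1–35.4 µg/m³.
C = 9.1 + (84−51)×(35.4−9.1)/(100−51) = 9.1 + 33×26.3/49 ≈ 26.812 µg/m³ → 26.8 µg/m³ to 1 dp.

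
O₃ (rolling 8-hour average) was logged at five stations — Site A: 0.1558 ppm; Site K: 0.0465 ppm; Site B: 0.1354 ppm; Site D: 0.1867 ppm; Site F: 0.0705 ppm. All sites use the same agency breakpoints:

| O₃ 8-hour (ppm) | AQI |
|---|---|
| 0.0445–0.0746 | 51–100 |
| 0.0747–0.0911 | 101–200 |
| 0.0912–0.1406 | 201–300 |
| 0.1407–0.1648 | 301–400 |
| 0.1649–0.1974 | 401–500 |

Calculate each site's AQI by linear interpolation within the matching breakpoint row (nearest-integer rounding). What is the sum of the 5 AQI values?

1267

Site A 0.1558: bracket 0.1407–0.1648 → index 301–400; slope 99/0.0241, offset 0.0151.
AQI = 301 + 99/0.0241·0.0151 ≈ 363.03 ⇒ 363.
Site K: 0.0465 lies in 0.0445–0.0746, so I_lo=51, I_hi=100, C_lo=0.0445, C_hi=0.0746.
(100−51)/(0.0746−0.0445) × (0.0465−0.0445) + 51 = 49/0.0301 × 0.0020 + 51 ≈ 54.26 → 54.
Site B: 0.1354 lies in 0.0912–0.1406, so I_lo=201, I_hi=300, C_lo=0.0912, C_hi=0.1406.
(300−201)/(0.1406−0.0912) × (0.1354−0.0912) + 201 = 99/0.0494 × 0.0442 + 201 ≈ 289.58 → 290.
Site D: 0.1867 lies in 0.1649–0.1974, so I_lo=401, I_hi=500, C_lo=0.1649, C_hi=0.1974.
(500−401)/(0.1974−0.1649) × (0.1867−0.1649) + 401 = 99/0.0325 × 0.0218 + 401 ≈ 467.41 → 467.
Site F: row 0.0445–0.0746 (AQI 51–100). (100−51)·(0.0705−0.0445)/(0.0746−0.0445) + 51 = 49·0.0260/0.0301 + 51 ≈ 93.33 → 93.
AQIs: Site A=363, Site K=54, Site B=290, Site D=467, Site F=93. Sum = 363 + 54 + 290 + 467 + 93 = 1267.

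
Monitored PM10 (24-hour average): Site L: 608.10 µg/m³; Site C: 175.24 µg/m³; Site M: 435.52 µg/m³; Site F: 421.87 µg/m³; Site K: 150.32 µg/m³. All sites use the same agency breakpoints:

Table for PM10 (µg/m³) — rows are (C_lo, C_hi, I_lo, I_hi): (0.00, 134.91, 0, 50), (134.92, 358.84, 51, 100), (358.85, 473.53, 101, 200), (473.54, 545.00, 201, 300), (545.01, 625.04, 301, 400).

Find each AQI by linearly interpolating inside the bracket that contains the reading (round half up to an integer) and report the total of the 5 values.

Site L 608.10: bracket 545.01–625.04 → index 301–400; slope 99/80.03, offset 63.09.
AQI = 301 + 99/80.03·63.09 ≈ 379.04 ⇒ 379.
Site C: 175.24 lies in 134.92–358.84, so I_lo=51, I_hi=100, C_lo=134.92, C_hi=358.84.
(100−51)/(358.84−134.92) × (175.24−134.92) + 51 = 49/223.92 × 40.32 + 51 ≈ 59.82 → 60.
Site M 435.52: bracket 358.85–473.53 → index 101–200; slope 99/114.68, offset 76.67.
AQI = 101 + 99/114.68·76.67 ≈ 167.19 ⇒ 167.
Site F 421.87: bracket 358.85–473.53 → index 101–200; slope 99/114.68, offset 63.02.
AQI = 101 + 99/114.68·63.02 ≈ 155.40 ⇒ 155.
Site K 150.32: bracket 134.92–358.84 → index 51–100; slope 49/223.92, offset 15.40.
AQI = 51 + 49/223.92·15.40 ≈ 54.37 ⇒ 54.
AQIs: Site L=379, Site C=60, Site M=167, Site F=155, Site K=54. Sum = 379 + 60 + 167 + 155 + 54 = 815.

815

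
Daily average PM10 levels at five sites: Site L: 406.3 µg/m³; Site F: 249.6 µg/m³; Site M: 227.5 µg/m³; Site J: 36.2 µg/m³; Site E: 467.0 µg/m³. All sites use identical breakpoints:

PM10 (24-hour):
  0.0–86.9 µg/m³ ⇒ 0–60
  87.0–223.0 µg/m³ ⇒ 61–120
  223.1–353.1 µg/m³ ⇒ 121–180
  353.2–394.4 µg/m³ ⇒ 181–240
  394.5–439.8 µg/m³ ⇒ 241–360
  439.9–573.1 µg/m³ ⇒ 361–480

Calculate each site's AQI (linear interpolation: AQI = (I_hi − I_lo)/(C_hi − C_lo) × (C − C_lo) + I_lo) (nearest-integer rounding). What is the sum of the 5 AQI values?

Site L: row 394.5–439.8 (AQI 241–360). (360−241)·(406.3−394.5)/(439.8−394.5) + 241 = 119·11.8/45.3 + 241 ≈ 272.00 → 272.
Site F 249.6: bracket 223.1–353.1 → index 121–180; slope 59/130.0, offset 26.5.
AQI = 121 + 59/130.0·26.5 ≈ 133.03 ⇒ 133.
Site M: 227.5 ∈ [223.1, 353.1] ↔ index [121, 180].
121 + (227.5−223.1)·(180−121)/(353.1−223.1) = 121 + 4.4·59/130.0 ≈ 123.00, so AQI = 123.
Site J: 36.2 ∈ [0.0, 86.9] ↔ index [0, 60].
0 + (36.2−0.0)·(60−0)/(86.9−0.0) = 0 + 36.2·60/86.9 ≈ 24.99, so AQI = 25.
Site E: 467.0 ∈ [439.9, 573.1] ↔ index [361, 480].
361 + (467.0−439.9)·(480−361)/(573.1−439.9) = 361 + 27.1·119/133.2 ≈ 385.21, so AQI = 385.
AQIs: Site L=272, Site F=133, Site M=123, Site J=25, Site E=385. Sum = 272 + 133 + 123 + 25 + 385 = 938.

938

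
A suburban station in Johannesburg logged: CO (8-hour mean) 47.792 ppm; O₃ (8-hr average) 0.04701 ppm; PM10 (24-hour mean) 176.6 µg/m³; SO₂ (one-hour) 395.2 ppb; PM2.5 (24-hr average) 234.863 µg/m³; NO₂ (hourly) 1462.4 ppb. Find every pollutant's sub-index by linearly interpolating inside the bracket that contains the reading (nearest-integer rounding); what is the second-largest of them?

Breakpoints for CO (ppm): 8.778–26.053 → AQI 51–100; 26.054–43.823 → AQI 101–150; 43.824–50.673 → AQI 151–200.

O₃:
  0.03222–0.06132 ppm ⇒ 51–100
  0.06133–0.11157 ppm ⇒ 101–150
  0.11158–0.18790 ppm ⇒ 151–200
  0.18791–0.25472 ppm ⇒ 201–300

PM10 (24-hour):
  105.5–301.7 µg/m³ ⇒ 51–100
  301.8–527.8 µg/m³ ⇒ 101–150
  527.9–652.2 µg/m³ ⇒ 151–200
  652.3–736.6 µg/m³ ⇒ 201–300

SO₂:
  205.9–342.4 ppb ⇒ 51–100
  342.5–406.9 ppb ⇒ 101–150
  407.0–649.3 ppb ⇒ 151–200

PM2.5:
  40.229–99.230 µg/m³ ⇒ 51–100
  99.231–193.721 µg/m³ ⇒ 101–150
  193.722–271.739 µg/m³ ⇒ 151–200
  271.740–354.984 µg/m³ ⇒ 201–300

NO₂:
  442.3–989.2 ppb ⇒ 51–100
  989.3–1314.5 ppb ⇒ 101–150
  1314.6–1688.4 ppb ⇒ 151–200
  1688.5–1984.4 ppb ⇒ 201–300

177

CO: 47.792 lies in 43.824–50.673, so I_lo=151, I_hi=200, C_lo=43.824, C_hi=50.673.
(200−151)/(50.673−43.824) × (47.792−43.824) + 151 = 49/6.849 × 3.968 + 151 ≈ 179.39 → 179.
O₃: row 0.03222–0.06132 (AQI 51–100). (100−51)·(0.04701−0.03222)/(0.06132−0.03222) + 51 = 49·0.01479/0.02910 + 51 ≈ 75.90 → 76.
PM10 176.6: bracket 105.5–301.7 → index 51–100; slope 49/196.2, offset 71.1.
AQI = 51 + 49/196.2·71.1 ≈ 68.76 ⇒ 69.
SO₂ 395.2: bracket 342.5–406.9 → index 101–150; slope 49/64.4, offset 52.7.
AQI = 101 + 49/64.4·52.7 ≈ 141.10 ⇒ 141.
PM2.5 234.863: bracket 193.722–271.739 → index 151–200; slope 49/78.017, offset 41.141.
AQI = 151 + 49/78.017·41.141 ≈ 176.84 ⇒ 177.
NO₂: 1462.4 lies in 1314.6–1688.4, so I_lo=151, I_hi=200, C_lo=1314.6, C_hi=1688.4.
(200−151)/(1688.4−1314.6) × (1462.4−1314.6) + 151 = 49/373.8 × 147.8 + 151 ≈ 170.37 → 170.
Sub-indices: CO→179, O₃→76, PM10→69, SO₂→141, PM2.5→177, NO₂→170. Ranked high→low: 179, 177, 170, 141, 76, 69. Second-highest sub-index = 177.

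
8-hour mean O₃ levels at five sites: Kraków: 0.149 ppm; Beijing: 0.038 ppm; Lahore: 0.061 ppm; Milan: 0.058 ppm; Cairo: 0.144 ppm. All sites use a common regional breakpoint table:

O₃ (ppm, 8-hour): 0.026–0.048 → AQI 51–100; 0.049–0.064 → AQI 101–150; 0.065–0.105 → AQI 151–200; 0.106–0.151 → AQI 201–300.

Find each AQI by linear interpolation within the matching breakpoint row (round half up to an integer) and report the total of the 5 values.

Kraków: 0.149 ∈ [0.106, 0.151] ↔ index [201, 300].
201 + (0.149−0.106)·(300−201)/(0.151−0.106) = 201 + 0.043·99/0.045 ≈ 295.60, so AQI = 296.
Beijing: 0.038 lies in 0.026–0.048, so I_lo=51, I_hi=100, C_lo=0.026, C_hi=0.048.
(100−51)/(0.048−0.026) × (0.038−0.026) + 51 = 49/0.022 × 0.012 + 51 ≈ 77.73 → 78.
Lahore: row 0.049–0.064 (AQI 101–150). (150−101)·(0.061−0.049)/(0.064−0.049) + 101 = 49·0.012/0.015 + 101 ≈ 140.20 → 140.
Milan 0.058: bracket 0.049–0.064 → index 101–150; slope 49/0.015, offset 0.009.
AQI = 101 + 49/0.015·0.009 ≈ 130.40 ⇒ 130.
Cairo: row 0.106–0.151 (AQI 201–300). (300−201)·(0.144−0.106)/(0.151−0.106) + 201 = 99·0.038/0.045 + 201 ≈ 284.60 → 285.
AQIs: Kraków=296, Beijing=78, Lahore=140, Milan=130, Cairo=285. Sum = 296 + 78 + 140 + 130 + 285 = 929.

929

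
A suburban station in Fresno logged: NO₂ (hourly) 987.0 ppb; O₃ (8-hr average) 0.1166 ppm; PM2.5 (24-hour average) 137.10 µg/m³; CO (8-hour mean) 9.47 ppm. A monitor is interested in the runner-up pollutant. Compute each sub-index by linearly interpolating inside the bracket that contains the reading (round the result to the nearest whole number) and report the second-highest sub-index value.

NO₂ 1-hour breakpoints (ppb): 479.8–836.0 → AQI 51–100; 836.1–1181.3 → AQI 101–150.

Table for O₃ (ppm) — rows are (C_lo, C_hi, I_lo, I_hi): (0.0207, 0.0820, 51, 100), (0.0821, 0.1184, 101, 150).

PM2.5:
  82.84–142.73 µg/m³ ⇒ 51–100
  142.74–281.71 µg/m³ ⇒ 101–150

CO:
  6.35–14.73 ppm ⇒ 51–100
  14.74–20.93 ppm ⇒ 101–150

122

NO₂: 987.0 ∈ [836.1, 1181.3] ↔ index [101, 150].
101 + (987.0−836.1)·(150−101)/(1181.3−836.1) = 101 + 150.9·49/345.2 ≈ 122.42, so AQI = 122.
O₃: 0.1166 ∈ [0.0821, 0.1184] ↔ index [101, 150].
101 + (0.1166−0.0821)·(150−101)/(0.1184−0.0821) = 101 + 0.0345·49/0.0363 ≈ 147.57, so AQI = 148.
PM2.5: row 82.84–142.73 (AQI 51–100). (100−51)·(137.10−82.84)/(142.73−82.84) + 51 = 49·54.26/59.89 + 51 ≈ 95.39 → 95.
CO: row 6.35–14.73 (AQI 51–100). (100−51)·(9.47−6.35)/(14.73−6.35) + 51 = 49·3.12/8.38 + 51 ≈ 69.24 → 69.
Sub-indices: NO₂→122, O₃→148, PM2.5→95, CO→69. Ranked high→low: 148, 122, 95, 69. Second-highest sub-index = 122.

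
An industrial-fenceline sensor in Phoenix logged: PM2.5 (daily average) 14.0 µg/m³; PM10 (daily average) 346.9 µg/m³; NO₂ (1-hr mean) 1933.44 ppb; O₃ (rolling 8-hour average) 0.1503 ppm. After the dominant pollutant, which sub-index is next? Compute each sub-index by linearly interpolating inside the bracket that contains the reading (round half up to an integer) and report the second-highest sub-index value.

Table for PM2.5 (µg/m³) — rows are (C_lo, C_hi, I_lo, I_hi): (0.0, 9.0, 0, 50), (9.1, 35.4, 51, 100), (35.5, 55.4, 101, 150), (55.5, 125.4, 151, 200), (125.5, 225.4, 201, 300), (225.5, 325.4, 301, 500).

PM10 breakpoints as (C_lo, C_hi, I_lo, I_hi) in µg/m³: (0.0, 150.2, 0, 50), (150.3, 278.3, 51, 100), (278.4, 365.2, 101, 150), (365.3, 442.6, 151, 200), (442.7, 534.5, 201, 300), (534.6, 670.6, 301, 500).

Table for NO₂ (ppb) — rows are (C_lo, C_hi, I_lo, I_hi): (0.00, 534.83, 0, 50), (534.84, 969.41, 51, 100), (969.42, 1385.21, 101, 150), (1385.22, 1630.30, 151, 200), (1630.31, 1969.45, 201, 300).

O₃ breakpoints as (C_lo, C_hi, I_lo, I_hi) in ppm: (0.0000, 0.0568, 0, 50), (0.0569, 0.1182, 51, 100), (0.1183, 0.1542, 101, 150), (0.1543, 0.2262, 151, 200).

PM2.5: 14.0 ∈ [9.1, 35.4] ↔ index [51, 100].
51 + (14.0−9.1)·(100−51)/(35.4−9.1) = 51 + 4.9·49/26.3 ≈ 60.13, so AQI = 60.
PM10: 346.9 lies in 278.4–365.2, so I_lo=101, I_hi=150, C_lo=278.4, C_hi=365.2.
(150−101)/(365.2−278.4) × (346.9−278.4) + 101 = 49/86.8 × 68.5 + 101 ≈ 139.67 → 140.
NO₂: 1933.44 ∈ [1630.31, 1969.45] ↔ index [201, 300].
201 + (1933.44−1630.31)·(300−201)/(1969.45−1630.31) = 201 + 303.13·99/339.14 ≈ 289.49, so AQI = 289.
O₃: 0.1503 ∈ [0.1183, 0.1542] ↔ index [101, 150].
101 + (0.1503−0.1183)·(150−101)/(0.1542−0.1183) = 101 + 0.0320·49/0.0359 ≈ 144.68, so AQI = 145.
Sub-indices: PM2.5→60, PM10→140, NO₂→289, O₃→145. Ranked high→low: 289, 145, 140, 60. Second-highest sub-index = 145.

145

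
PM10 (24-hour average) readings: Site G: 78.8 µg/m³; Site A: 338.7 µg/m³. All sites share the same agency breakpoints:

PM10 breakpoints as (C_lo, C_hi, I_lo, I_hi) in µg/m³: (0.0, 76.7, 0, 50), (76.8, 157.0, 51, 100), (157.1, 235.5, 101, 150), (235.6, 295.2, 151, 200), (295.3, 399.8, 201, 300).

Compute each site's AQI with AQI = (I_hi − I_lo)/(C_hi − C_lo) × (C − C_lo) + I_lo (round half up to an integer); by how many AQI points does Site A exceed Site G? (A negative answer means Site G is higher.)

Site G: 78.8 ∈ [76.8, 157.0] ↔ index [51, 100].
51 + (78.8−76.8)·(100−51)/(157.0−76.8) = 51 + 2.0·49/80.2 ≈ 52.22, so AQI = 52.
Site A: 338.7 ∈ [295.3, 399.8] ↔ index [201, 300].
201 + (338.7−295.3)·(300−201)/(399.8−295.3) = 201 + 43.4·99/104.5 ≈ 242.12, so AQI = 242.
AQIs: Site G=52, Site A=242. Site A (242) − Site G (52) = 190.

190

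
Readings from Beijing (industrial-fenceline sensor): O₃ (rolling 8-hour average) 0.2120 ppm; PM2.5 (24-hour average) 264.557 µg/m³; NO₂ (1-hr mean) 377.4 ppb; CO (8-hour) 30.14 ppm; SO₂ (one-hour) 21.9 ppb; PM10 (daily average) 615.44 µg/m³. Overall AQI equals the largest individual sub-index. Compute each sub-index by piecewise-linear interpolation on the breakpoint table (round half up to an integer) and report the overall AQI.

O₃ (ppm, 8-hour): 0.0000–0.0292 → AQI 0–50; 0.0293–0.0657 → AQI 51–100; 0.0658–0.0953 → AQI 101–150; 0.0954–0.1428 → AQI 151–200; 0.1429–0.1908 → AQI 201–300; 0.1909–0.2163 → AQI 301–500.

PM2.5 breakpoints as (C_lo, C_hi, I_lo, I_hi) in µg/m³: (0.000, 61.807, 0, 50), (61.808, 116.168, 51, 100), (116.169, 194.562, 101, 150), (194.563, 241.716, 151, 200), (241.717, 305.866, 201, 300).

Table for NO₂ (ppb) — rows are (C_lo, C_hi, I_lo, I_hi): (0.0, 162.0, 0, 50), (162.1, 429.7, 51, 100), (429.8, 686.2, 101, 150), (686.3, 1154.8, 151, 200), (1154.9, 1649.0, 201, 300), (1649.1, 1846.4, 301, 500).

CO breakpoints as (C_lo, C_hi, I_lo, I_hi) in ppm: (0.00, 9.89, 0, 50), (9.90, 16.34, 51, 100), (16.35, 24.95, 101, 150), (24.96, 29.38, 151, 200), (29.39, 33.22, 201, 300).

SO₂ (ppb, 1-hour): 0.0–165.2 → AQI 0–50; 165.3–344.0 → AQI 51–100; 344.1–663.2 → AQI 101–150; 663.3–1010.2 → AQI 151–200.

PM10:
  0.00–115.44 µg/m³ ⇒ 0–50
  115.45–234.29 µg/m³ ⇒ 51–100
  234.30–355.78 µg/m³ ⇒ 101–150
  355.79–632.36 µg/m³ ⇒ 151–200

466

O₃: 0.2120 lies in 0.1909–0.2163, so I_lo=301, I_hi=500, C_lo=0.1909, C_hi=0.2163.
(500−301)/(0.2163−0.1909) × (0.2120−0.1909) + 301 = 199/0.0254 × 0.0211 + 301 ≈ 466.31 → 466.
PM2.5: 264.557 ∈ [241.717, 305.866] ↔ index [201, 300].
201 + (264.557−241.717)·(300−201)/(305.866−241.717) = 201 + 22.840·99/64.149 ≈ 236.25, so AQI = 236.
NO₂: row 162.1–429.7 (AQI 51–100). (100−51)·(377.4−162.1)/(429.7−162.1) + 51 = 49·215.3/267.6 + 51 ≈ 90.42 → 90.
CO: 30.14 ∈ [29.39, 33.22] ↔ index [201, 300].
201 + (30.14−29.39)·(300−201)/(33.22−29.39) = 201 + 0.75·99/3.83 ≈ 220.39, so AQI = 220.
SO₂: 21.9 lies in 0.0–165.2, so I_lo=0, I_hi=50, C_lo=0.0, C_hi=165.2.
(50−0)/(165.2−0.0) × (21.9−0.0) + 0 = 50/165.2 × 21.9 + 0 ≈ 6.63 → 7.
PM10: 615.44 lies in 355.79–632.36, so I_lo=151, I_hi=200, C_lo=355.79, C_hi=632.36.
(200−151)/(632.36−355.79) × (615.44−355.79) + 151 = 49/276.57 × 259.65 + 151 ≈ 197.00 → 197.
Sub-indices: O₃→466, PM2.5→236, NO₂→90, CO→220, SO₂→7, PM10→197. Overall AQI = max = 466; dominant pollutant is O₃.
AQI 466: Hazardous.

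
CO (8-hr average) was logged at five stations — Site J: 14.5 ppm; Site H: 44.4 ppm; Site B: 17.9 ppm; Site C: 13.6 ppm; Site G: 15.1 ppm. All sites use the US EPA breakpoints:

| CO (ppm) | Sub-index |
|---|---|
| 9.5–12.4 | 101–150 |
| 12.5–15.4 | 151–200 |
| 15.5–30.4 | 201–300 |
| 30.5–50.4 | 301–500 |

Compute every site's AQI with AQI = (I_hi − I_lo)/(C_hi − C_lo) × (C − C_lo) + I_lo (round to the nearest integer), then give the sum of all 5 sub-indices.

Site J: 14.5 ∈ [12.5, 15.4] ↔ index [151, 200].
151 + (14.5−12.5)·(200−151)/(15.4−12.5) = 151 + 2.0·49/2.9 ≈ 184.79, so AQI = 185.
Site H: row 30.5–50.4 (AQI 301–500). (500−301)·(44.4−30.5)/(50.4−30.5) + 301 = 199·13.9/19.9 + 301 ≈ 440.00 → 440.
Site B 17.9: bracket 15.5–30.4 → index 201–300; slope 99/14.9, offset 2.4.
AQI = 201 + 99/14.9·2.4 ≈ 216.95 ⇒ 217.
Site C: 13.6 ∈ [12.5, 15.4] ↔ index [151, 200].
151 + (13.6−12.5)·(200−151)/(15.4−12.5) = 151 + 1.1·49/2.9 ≈ 169.59, so AQI = 170.
Site G 15.1: bracket 12.5–15.4 → index 151–200; slope 49/2.9, offset 2.6.
AQI = 151 + 49/2.9·2.6 ≈ 194.93 ⇒ 195.
AQIs: Site J=185, Site H=440, Site B=217, Site C=170, Site G=195. Sum = 185 + 440 + 217 + 170 + 195 = 1207.

1207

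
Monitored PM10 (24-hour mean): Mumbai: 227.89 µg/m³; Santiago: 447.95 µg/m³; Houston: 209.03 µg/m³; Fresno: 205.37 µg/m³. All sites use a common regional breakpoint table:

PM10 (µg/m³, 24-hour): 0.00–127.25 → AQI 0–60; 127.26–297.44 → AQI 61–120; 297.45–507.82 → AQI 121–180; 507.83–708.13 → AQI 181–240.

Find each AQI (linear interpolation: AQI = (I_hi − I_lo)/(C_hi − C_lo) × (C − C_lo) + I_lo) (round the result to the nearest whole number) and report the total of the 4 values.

Mumbai: 227.89 ∈ [127.26, 297.44] ↔ index [61, 120].
61 + (227.89−127.26)·(120−61)/(297.44−127.26) = 61 + 100.63·59/170.18 ≈ 95.89, so AQI = 96.
Santiago: row 297.45–507.82 (AQI 121–180). (180−121)·(447.95−297.45)/(507.82−297.45) + 121 = 59·150.50/210.37 + 121 ≈ 163.21 → 163.
Houston 209.03: bracket 127.26–297.44 → index 61–120; slope 59/170.18, offset 81.77.
AQI = 61 + 59/170.18·81.77 ≈ 89.35 ⇒ 89.
Fresno: 205.37 ∈ [127.26, 297.44] ↔ index [61, 120].
61 + (205.37−127.26)·(120−61)/(297.44−127.26) = 61 + 78.11·59/170.18 ≈ 88.08, so AQI = 88.
AQIs: Mumbai=96, Santiago=163, Houston=89, Fresno=88. Sum = 96 + 163 + 89 + 88 = 436.

436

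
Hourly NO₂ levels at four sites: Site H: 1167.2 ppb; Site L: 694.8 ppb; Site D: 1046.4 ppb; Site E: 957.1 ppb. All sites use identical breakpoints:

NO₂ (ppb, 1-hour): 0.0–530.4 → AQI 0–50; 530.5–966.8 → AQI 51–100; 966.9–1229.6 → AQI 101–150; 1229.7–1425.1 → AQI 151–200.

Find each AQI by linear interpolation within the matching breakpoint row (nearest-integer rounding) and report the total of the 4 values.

Site H 1167.2: bracket 966.9–1229.6 → index 101–150; slope 49/262.7, offset 200.3.
AQI = 101 + 49/262.7·200.3 ≈ 138.36 ⇒ 138.
Site L: row 530.5–966.8 (AQI 51–100). (100−51)·(694.8−530.5)/(966.8−530.5) + 51 = 49·164.3/436.3 + 51 ≈ 69.45 → 69.
Site D: row 966.9–1229.6 (AQI 101–150). (150−101)·(1046.4−966.9)/(1229.6−966.9) + 101 = 49·79.5/262.7 + 101 ≈ 115.83 → 116.
Site E: 957.1 ∈ [530.5, 966.8] ↔ index [51, 100].
51 + (957.1−530.5)·(100−51)/(966.8−530.5) = 51 + 426.6·49/436.3 ≈ 98.91, so AQI = 99.
AQIs: Site H=138, Site L=69, Site D=116, Site E=99. Sum = 138 + 69 + 116 + 99 = 422.

422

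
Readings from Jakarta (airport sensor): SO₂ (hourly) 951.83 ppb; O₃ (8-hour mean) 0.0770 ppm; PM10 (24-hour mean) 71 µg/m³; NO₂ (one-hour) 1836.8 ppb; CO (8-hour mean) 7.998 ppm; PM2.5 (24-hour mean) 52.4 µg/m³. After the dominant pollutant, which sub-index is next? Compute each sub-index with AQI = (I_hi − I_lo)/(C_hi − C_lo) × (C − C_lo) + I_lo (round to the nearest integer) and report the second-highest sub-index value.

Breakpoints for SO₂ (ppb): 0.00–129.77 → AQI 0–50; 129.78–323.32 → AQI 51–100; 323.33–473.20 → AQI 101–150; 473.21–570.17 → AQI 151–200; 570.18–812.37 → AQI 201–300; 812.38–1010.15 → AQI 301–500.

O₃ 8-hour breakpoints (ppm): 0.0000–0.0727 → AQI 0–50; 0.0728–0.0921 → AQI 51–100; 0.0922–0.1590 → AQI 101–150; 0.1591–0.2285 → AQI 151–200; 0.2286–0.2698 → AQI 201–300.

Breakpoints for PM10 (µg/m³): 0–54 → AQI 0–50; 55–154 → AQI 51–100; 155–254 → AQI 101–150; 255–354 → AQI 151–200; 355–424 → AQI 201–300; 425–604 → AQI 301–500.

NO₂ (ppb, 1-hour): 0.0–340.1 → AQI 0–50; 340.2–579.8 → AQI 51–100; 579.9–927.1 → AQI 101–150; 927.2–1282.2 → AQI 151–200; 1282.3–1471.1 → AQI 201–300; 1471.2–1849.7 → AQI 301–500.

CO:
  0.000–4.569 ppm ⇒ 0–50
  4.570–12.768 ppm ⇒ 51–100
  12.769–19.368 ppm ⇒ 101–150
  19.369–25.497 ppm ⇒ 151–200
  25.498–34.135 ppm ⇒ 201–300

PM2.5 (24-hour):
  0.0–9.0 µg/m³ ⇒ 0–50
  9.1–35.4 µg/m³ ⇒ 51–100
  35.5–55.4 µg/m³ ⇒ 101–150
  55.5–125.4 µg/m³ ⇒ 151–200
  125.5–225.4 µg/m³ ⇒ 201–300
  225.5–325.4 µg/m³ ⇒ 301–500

SO₂: row 812.38–1010.15 (AQI 301–500). (500−301)·(951.83−812.38)/(1010.15−812.38) + 301 = 199·139.45/197.77 + 301 ≈ 441.32 → 441.
O₃: 0.0770 lies in 0.0728–0.0921, so I_lo=51, I_hi=100, C_lo=0.0728, C_hi=0.0921.
(100−51)/(0.0921−0.0728) × (0.0770−0.0728) + 51 = 49/0.0193 × 0.0042 + 51 ≈ 61.66 → 62.
PM10: 71 lies in 55–154, so I_lo=51, I_hi=100, C_lo=55, C_hi=154.
(100−51)/(154−55) × (71−55) + 51 = 49/99 × 16 + 51 ≈ 58.92 → 59.
NO₂: 1836.8 lies in 1471.2–1849.7, so I_lo=301, I_hi=500, C_lo=1471.2, C_hi=1849.7.
(500−301)/(1849.7−1471.2) × (1836.8−1471.2) + 301 = 199/378.5 × 365.6 + 301 ≈ 493.22 → 493.
CO: 7.998 lies in 4.570–12.768, so I_lo=51, I_hi=100, C_lo=4.570, C_hi=12.768.
(100−51)/(12.768−4.570) × (7.998−4.570) + 51 = 49/8.198 × 3.428 + 51 ≈ 71.49 → 71.
PM2.5: 52.4 ∈ [35.5, 55.4] ↔ index [101, 150].
101 + (52.4−35.5)·(150−101)/(55.4−35.5) = 101 + 16.9·49/19.9 ≈ 142.61, so AQI = 143.
Sub-indices: SO₂→441, O₃→62, PM10→59, NO₂→493, CO→71, PM2.5→143. Ranked high→low: 493, 441, 143, 71, 62, 59. Second-highest sub-index = 441.

441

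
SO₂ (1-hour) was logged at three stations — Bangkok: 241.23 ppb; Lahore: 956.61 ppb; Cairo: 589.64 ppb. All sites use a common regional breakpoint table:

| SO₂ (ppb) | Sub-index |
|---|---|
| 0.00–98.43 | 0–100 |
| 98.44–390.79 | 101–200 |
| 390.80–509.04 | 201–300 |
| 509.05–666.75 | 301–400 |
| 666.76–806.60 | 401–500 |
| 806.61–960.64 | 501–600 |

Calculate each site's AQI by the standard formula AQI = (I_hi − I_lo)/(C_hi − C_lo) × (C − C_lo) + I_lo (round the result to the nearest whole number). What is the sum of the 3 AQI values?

1098

Bangkok: row 98.44–390.79 (AQI 101–200). (200−101)·(241.23−98.44)/(390.79−98.44) + 101 = 99·142.79/292.35 + 101 ≈ 149.35 → 149.
Lahore: 956.61 lies in 806.61–960.64, so I_lo=501, I_hi=600, C_lo=806.61, C_hi=960.64.
(600−501)/(960.64−806.61) × (956.61−806.61) + 501 = 99/154.03 × 150.00 + 501 ≈ 597.41 → 597.
Cairo 589.64: bracket 509.05–666.75 → index 301–400; slope 99/157.70, offset 80.59.
AQI = 301 + 99/157.70·80.59 ≈ 351.59 ⇒ 352.
AQIs: Bangkok=149, Lahore=597, Cairo=352. Sum = 149 + 597 + 352 = 1098.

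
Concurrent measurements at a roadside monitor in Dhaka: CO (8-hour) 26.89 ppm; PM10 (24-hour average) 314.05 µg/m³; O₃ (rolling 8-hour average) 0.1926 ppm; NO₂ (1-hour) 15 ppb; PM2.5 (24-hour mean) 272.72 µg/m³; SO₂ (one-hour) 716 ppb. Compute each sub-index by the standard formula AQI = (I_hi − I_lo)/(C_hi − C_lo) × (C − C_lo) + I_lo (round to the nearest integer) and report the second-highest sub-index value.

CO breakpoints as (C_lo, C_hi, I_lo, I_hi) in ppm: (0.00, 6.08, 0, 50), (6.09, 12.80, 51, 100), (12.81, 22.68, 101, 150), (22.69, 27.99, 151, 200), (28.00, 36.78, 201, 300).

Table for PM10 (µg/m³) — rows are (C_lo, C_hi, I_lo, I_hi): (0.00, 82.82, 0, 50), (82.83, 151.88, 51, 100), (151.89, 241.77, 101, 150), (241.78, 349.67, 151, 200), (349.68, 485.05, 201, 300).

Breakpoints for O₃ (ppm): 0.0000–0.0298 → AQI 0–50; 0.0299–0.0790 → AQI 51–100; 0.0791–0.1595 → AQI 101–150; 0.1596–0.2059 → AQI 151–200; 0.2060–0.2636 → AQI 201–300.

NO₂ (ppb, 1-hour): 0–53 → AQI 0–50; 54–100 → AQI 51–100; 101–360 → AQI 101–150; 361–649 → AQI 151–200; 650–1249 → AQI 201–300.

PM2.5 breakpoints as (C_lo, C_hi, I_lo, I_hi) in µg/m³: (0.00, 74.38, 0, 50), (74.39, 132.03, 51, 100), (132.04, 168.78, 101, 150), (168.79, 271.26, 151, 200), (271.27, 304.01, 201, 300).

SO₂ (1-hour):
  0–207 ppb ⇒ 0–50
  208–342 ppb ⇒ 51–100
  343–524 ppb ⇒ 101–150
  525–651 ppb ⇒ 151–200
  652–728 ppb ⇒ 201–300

205

CO 26.89: bracket 22.69–27.99 → index 151–200; slope 49/5.30, offset 4.20.
AQI = 151 + 49/5.30·4.20 ≈ 189.83 ⇒ 190.
PM10: 314.05 lies in 241.78–349.67, so I_lo=151, I_hi=200, C_lo=241.78, C_hi=349.67.
(200−151)/(349.67−241.78) × (314.05−241.78) + 151 = 49/107.89 × 72.27 + 151 ≈ 183.82 → 184.
O₃: 0.1926 lies in 0.1596–0.2059, so I_lo=151, I_hi=200, C_lo=0.1596, C_hi=0.2059.
(200−151)/(0.2059−0.1596) × (0.1926−0.1596) + 151 = 49/0.0463 × 0.0330 + 151 ≈ 185.92 → 186.
NO₂: 15 ∈ [0, 53] ↔ index [0, 50].
0 + (15−0)·(50−0)/(53−0) = 0 + 15·50/53 ≈ 14.15, so AQI = 14.
PM2.5: row 271.27–304.01 (AQI 201–300). (300−201)·(272.72−271.27)/(304.01−271.27) + 201 = 99·1.45/32.74 + 201 ≈ 205.38 → 205.
SO₂: row 652–728 (AQI 201–300). (300−201)·(716−652)/(728−652) + 201 = 99·64/76 + 201 ≈ 284.37 → 284.
Sub-indices: CO→190, PM10→184, O₃→186, NO₂→14, PM2.5→205, SO₂→284. Ranked high→low: 284, 205, 190, 186, 184, 14. Second-highest sub-index = 205.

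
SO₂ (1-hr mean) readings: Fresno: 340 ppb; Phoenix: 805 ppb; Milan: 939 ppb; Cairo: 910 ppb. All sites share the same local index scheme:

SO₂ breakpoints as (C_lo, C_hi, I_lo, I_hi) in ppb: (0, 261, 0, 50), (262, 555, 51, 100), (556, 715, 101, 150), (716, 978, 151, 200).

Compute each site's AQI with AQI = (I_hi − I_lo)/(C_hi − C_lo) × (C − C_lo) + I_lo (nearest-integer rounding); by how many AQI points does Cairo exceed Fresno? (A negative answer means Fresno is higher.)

123

Fresno: 340 ∈ [262, 555] ↔ index [51, 100].
51 + (340−262)·(100−51)/(555−262) = 51 + 78·49/293 ≈ 64.04, so AQI = 64.
Phoenix: row 716–978 (AQI 151–200). (200−151)·(805−716)/(978−716) + 151 = 49·89/262 + 151 ≈ 167.65 → 168.
Milan 939: bracket 716–978 → index 151–200; slope 49/262, offset 223.
AQI = 151 + 49/262·223 ≈ 192.71 ⇒ 193.
Cairo 910: bracket 716–978 → index 151–200; slope 49/262, offset 194.
AQI = 151 + 49/262·194 ≈ 187.28 ⇒ 187.
AQIs: Fresno=64, Phoenix=168, Milan=193, Cairo=187. Cairo (187) − Fresno (64) = 123.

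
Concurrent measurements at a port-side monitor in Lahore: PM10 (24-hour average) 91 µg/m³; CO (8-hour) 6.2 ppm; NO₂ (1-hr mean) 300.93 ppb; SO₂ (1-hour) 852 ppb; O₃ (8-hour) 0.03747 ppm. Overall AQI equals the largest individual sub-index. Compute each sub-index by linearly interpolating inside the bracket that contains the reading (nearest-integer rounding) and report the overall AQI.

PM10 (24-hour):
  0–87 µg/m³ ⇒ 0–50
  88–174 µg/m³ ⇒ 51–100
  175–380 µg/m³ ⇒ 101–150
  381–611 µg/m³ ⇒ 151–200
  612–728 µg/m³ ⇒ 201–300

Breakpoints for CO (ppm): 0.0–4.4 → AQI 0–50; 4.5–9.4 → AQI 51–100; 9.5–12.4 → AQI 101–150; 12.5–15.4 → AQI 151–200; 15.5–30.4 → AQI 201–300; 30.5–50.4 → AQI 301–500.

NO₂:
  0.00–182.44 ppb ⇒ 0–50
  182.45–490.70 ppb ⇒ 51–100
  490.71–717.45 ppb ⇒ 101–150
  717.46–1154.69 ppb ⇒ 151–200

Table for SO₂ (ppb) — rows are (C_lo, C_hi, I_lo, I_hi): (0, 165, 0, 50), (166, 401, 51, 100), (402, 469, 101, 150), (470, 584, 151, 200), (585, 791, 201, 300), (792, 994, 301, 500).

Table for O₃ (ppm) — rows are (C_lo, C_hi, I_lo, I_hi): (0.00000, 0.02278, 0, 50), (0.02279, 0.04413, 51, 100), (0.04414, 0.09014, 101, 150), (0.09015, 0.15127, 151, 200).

360

PM10: 91 lies in 88–174, so I_lo=51, I_hi=100, C_lo=88, C_hi=174.
(100−51)/(174−88) × (91−88) + 51 = 49/86 × 3 + 51 ≈ 52.71 → 53.
CO: row 4.5–9.4 (AQI 51–100). (100−51)·(6.2−4.5)/(9.4−4.5) + 51 = 49·1.7/4.9 + 51 ≈ 68.00 → 68.
NO₂ 300.93: bracket 182.45–490.70 → index 51–100; slope 49/308.25, offset 118.48.
AQI = 51 + 49/308.25·118.48 ≈ 69.83 ⇒ 70.
SO₂: 852 lies in 792–994, so I_lo=301, I_hi=500, C_lo=792, C_hi=994.
(500−301)/(994−792) × (852−792) + 301 = 199/202 × 60 + 301 ≈ 360.11 → 360.
O₃ 0.03747: bracket 0.02279–0.04413 → index 51–100; slope 49/0.02134, offset 0.01468.
AQI = 51 + 49/0.02134·0.01468 ≈ 84.71 ⇒ 85.
Sub-indices: PM10→53, CO→68, NO₂→70, SO₂→360, O₃→85. Overall AQI = max = 360; dominant pollutant is SO₂.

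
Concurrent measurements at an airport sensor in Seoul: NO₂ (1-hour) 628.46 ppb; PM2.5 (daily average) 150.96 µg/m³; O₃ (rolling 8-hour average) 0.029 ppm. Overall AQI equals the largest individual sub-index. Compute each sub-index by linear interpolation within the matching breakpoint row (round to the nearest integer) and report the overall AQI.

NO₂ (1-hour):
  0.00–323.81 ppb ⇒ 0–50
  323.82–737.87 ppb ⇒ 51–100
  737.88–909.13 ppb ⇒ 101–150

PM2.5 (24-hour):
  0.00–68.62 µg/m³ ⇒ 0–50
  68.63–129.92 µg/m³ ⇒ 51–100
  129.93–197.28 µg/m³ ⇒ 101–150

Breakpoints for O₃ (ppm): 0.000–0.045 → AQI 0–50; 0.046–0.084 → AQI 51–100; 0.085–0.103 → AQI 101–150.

116

NO₂: 628.46 ∈ [323.82, 737.87] ↔ index [51, 100].
51 + (628.46−323.82)·(100−51)/(737.87−323.82) = 51 + 304.64·49/414.05 ≈ 87.05, so AQI = 87.
PM2.5 150.96: bracket 129.93–197.28 → index 101–150; slope 49/67.35, offset 21.03.
AQI = 101 + 49/67.35·21.03 ≈ 116.30 ⇒ 116.
O₃: 0.029 ∈ [0.000, 0.045] ↔ index [0, 50].
0 + (0.029−0.000)·(50−0)/(0.045−0.000) = 0 + 0.029·50/0.045 ≈ 32.22, so AQI = 32.
Sub-indices: NO₂→87, PM2.5→116, O₃→32. Overall AQI = max = 116; dominant pollutant is PM2.5.
AQI 116: Unhealthy for Sensitive Groups.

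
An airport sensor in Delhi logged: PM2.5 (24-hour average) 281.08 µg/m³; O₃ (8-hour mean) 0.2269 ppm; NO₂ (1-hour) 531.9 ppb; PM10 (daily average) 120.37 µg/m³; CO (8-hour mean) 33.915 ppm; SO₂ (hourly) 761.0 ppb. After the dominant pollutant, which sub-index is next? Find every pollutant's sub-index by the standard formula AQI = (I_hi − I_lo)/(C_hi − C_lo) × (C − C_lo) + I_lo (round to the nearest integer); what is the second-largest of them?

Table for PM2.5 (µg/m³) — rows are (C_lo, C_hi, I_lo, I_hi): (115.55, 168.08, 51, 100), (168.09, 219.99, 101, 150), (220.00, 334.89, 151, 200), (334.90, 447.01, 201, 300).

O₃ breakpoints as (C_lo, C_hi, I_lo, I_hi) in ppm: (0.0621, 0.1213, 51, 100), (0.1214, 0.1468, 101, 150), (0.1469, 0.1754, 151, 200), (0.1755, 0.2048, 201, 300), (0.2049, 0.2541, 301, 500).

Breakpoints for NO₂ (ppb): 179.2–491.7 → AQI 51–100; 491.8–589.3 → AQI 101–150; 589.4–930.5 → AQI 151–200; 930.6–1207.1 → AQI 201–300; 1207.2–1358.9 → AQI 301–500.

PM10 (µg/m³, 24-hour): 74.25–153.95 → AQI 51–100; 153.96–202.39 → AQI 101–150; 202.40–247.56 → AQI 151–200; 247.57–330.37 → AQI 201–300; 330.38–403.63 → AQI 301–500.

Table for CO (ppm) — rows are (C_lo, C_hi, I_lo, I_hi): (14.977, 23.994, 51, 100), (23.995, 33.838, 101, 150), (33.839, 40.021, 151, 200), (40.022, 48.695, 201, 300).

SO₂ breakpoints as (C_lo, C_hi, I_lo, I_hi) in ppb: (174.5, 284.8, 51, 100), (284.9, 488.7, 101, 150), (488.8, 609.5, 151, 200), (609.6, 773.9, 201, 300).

PM2.5: 281.08 ∈ [220.00, 334.89] ↔ index [151, 200].
151 + (281.08−220.00)·(200−151)/(334.89−220.00) = 151 + 61.08·49/114.89 ≈ 177.05, so AQI = 177.
O₃ 0.2269: bracket 0.2049–0.2541 → index 301–500; slope 199/0.0492, offset 0.0220.
AQI = 301 + 199/0.0492·0.0220 ≈ 389.98 ⇒ 390.
NO₂ 531.9: bracket 491.8–589.3 → index 101–150; slope 49/97.5, offset 40.1.
AQI = 101 + 49/97.5·40.1 ≈ 121.15 ⇒ 121.
PM10 120.37: bracket 74.25–153.95 → index 51–100; slope 49/79.70, offset 46.12.
AQI = 51 + 49/79.70·46.12 ≈ 79.35 ⇒ 79.
CO: 33.915 ∈ [33.839, 40.021] ↔ index [151, 200].
151 + (33.915−33.839)·(200−151)/(40.021−33.839) = 151 + 0.076·49/6.182 ≈ 151.60, so AQI = 152.
SO₂: 761.0 lies in 609.6–773.9, so I_lo=201, I_hi=300, C_lo=609.6, C_hi=773.9.
(300−201)/(773.9−609.6) × (761.0−609.6) + 201 = 99/164.3 × 151.4 + 201 ≈ 292.23 → 292.
Sub-indices: PM2.5→177, O₃→390, NO₂→121, PM10→79, CO→152, SO₂→292. Ranked high→low: 390, 292, 177, 152, 121, 79. Second-highest sub-index = 292.

292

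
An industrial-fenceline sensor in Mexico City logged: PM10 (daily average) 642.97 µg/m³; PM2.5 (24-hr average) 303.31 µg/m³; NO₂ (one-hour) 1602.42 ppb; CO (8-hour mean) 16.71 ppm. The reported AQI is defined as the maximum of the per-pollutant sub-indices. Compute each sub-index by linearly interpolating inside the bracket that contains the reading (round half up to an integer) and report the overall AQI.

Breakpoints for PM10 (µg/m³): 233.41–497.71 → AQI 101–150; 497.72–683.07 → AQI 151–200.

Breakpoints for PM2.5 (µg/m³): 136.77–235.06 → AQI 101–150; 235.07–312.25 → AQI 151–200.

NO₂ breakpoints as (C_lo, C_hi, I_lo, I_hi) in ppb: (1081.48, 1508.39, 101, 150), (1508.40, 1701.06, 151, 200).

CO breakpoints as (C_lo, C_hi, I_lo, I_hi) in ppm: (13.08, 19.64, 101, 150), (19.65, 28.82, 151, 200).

194

PM10: row 497.72–683.07 (AQI 151–200). (200−151)·(642.97−497.72)/(683.07−497.72) + 151 = 49·145.25/185.35 + 151 ≈ 189.40 → 189.
PM2.5: 303.31 lies in 235.07–312.25, so I_lo=151, I_hi=200, C_lo=235.07, C_hi=312.25.
(200−151)/(312.25−235.07) × (303.31−235.07) + 151 = 49/77.18 × 68.24 + 151 ≈ 194.32 → 194.
NO₂: 1602.42 ∈ [1508.40, 1701.06] ↔ index [151, 200].
151 + (1602.42−1508.40)·(200−151)/(1701.06−1508.40) = 151 + 94.02·49/192.66 ≈ 174.91, so AQI = 175.
CO: 16.71 ∈ [13.08, 19.64] ↔ index [101, 150].
101 + (16.71−13.08)·(150−101)/(19.64−13.08) = 101 + 3.63·49/6.56 ≈ 128.11, so AQI = 128.
Sub-indices: PM10→189, PM2.5→194, NO₂→175, CO→128. Overall AQI = max = 194; dominant pollutant is PM2.5.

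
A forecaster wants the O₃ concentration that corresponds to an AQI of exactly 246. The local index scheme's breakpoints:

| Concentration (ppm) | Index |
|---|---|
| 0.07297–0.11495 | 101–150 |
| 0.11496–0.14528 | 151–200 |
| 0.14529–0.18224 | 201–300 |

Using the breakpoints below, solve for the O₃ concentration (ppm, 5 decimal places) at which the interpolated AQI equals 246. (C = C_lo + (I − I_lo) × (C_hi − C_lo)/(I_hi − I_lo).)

0.16209

AQI 246 lies in the 201–300 band, which corresponds to 0.14529–0.18224 ppm.
C = 0.14529 + (246−201)×(0.18224−0.14529)/(300−201) = 0.14529 + 45×0.03695/99 ≈ 0.1620855 ppm → 0.16209 ppm to 5 dp.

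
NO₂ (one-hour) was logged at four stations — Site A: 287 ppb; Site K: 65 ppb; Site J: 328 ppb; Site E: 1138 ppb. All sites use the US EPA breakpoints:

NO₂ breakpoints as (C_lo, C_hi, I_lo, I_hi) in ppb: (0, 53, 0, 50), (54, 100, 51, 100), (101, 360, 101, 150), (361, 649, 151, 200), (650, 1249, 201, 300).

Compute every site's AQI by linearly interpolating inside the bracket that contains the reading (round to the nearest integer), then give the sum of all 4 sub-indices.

625

Site A 287: bracket 101–360 → index 101–150; slope 49/259, offset 186.
AQI = 101 + 49/259·186 ≈ 136.19 ⇒ 136.
Site K: 65 lies in 54–100, so I_lo=51, I_hi=100, C_lo=54, C_hi=100.
(100−51)/(100−54) × (65−54) + 51 = 49/46 × 11 + 51 ≈ 62.72 → 63.
Site J: row 101–360 (AQI 101–150). (150−101)·(328−101)/(360−101) + 101 = 49·227/259 + 101 ≈ 143.95 → 144.
Site E: 1138 lies in 650–1249, so I_lo=201, I_hi=300, C_lo=650, C_hi=1249.
(300−201)/(1249−650) × (1138−650) + 201 = 99/599 × 488 + 201 ≈ 281.65 → 282.
AQIs: Site A=136, Site K=63, Site J=144, Site E=282. Sum = 136 + 63 + 144 + 282 = 625.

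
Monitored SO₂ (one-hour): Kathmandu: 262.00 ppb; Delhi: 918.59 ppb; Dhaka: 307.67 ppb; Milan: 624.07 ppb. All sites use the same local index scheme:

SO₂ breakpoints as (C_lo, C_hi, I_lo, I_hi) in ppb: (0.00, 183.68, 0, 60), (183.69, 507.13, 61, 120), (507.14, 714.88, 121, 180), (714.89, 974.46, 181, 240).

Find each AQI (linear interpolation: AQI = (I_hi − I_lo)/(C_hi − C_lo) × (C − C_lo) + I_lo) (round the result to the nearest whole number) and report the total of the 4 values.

540

Kathmandu: 262.00 lies in 183.69–507.13, so I_lo=61, I_hi=120, C_lo=183.69, C_hi=507.13.
(120−61)/(507.13−183.69) × (262.00−183.69) + 61 = 59/323.44 × 78.31 + 61 ≈ 75.28 → 75.
Delhi: 918.59 lies in 714.89–974.46, so I_lo=181, I_hi=240, C_lo=714.89, C_hi=974.46.
(240−181)/(974.46−714.89) × (918.59−714.89) + 181 = 59/259.57 × 203.70 + 181 ≈ 227.30 → 227.
Dhaka: row 183.69–507.13 (AQI 61–120). (120−61)·(307.67−183.69)/(507.13−183.69) + 61 = 59·123.98/323.44 + 61 ≈ 83.62 → 84.
Milan: 624.07 ∈ [507.14, 714.88] ↔ index [121, 180].
121 + (624.07−507.14)·(180−121)/(714.88−507.14) = 121 + 116.93·59/207.74 ≈ 154.21, so AQI = 154.
AQIs: Kathmandu=75, Delhi=227, Dhaka=84, Milan=154. Sum = 75 + 227 + 84 + 154 = 540.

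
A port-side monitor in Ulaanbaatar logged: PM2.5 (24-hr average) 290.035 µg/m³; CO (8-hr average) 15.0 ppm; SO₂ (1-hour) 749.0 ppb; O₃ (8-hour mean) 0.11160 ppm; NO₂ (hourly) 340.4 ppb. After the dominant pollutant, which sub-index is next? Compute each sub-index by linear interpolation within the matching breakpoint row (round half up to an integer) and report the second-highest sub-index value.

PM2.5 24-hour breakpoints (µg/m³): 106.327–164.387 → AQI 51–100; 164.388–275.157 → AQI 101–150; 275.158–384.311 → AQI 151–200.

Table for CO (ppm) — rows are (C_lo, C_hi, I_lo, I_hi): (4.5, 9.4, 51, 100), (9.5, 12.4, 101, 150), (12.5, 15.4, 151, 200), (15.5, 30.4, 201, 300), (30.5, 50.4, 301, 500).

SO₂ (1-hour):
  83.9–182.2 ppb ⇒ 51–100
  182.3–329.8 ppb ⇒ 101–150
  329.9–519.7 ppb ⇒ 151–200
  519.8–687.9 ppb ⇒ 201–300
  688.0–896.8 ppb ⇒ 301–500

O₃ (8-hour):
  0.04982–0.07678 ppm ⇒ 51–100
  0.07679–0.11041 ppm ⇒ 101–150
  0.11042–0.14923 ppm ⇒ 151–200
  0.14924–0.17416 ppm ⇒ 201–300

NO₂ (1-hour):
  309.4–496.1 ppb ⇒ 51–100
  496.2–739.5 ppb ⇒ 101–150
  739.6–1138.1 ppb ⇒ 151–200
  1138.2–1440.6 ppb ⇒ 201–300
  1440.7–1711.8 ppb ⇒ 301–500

PM2.5: 290.035 lies in 275.158–384.311, so I_lo=151, I_hi=200, C_lo=275.158, C_hi=384.311.
(200−151)/(384.311−275.158) × (290.035−275.158) + 151 = 49/109.153 × 14.877 + 151 ≈ 157.68 → 158.
CO: 15.0 lies in 12.5–15.4, so I_lo=151, I_hi=200, C_lo=12.5, C_hi=15.4.
(200−151)/(15.4−12.5) × (15.0−12.5) + 151 = 49/2.9 × 2.5 + 151 ≈ 193.24 → 193.
SO₂: 749.0 lies in 688.0–896.8, so I_lo=301, I_hi=500, C_lo=688.0, C_hi=896.8.
(500−301)/(896.8−688.0) × (749.0−688.0) + 301 = 199/208.8 × 61.0 + 301 ≈ 359.14 → 359.
O₃: row 0.11042–0.14923 (AQI 151–200). (200−151)·(0.11160−0.11042)/(0.14923−0.11042) + 151 = 49·0.00118/0.03881 + 151 ≈ 152.49 → 152.
NO₂: row 309.4–496.1 (AQI 51–100). (100−51)·(340.4−309.4)/(496.1−309.4) + 51 = 49·31.0/186.7 + 51 ≈ 59.14 → 59.
Sub-indices: PM2.5→158, CO→193, SO₂→359, O₃→152, NO₂→59. Ranked high→low: 359, 193, 158, 152, 59. Second-highest sub-index = 193.

193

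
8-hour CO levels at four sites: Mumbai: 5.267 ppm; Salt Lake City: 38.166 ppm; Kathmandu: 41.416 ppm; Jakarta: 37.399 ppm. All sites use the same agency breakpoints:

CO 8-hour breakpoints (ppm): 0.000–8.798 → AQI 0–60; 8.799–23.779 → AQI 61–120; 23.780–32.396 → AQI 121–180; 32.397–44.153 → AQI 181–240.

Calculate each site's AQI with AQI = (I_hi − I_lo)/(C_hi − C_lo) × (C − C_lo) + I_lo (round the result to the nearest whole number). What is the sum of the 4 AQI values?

678

Mumbai: 5.267 lies in 0.000–8.798, so I_lo=0, I_hi=60, C_lo=0.000, C_hi=8.798.
(60−0)/(8.798−0.000) × (5.267−0.000) + 0 = 60/8.798 × 5.267 + 0 ≈ 35.92 → 36.
Salt Lake City: 38.166 ∈ [32.397, 44.153] ↔ index [181, 240].
181 + (38.166−32.397)·(240−181)/(44.153−32.397) = 181 + 5.769·59/11.756 ≈ 209.95, so AQI = 210.
Kathmandu: row 32.397–44.153 (AQI 181–240). (240−181)·(41.416−32.397)/(44.153−32.397) + 181 = 59·9.019/11.756 + 181 ≈ 226.26 → 226.
Jakarta: row 32.397–44.153 (AQI 181–240). (240−181)·(37.399−32.397)/(44.153−32.397) + 181 = 59·5.002/11.756 + 181 ≈ 206.10 → 206.
AQIs: Mumbai=36, Salt Lake City=210, Kathmandu=226, Jakarta=206. Sum = 36 + 210 + 226 + 206 = 678.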